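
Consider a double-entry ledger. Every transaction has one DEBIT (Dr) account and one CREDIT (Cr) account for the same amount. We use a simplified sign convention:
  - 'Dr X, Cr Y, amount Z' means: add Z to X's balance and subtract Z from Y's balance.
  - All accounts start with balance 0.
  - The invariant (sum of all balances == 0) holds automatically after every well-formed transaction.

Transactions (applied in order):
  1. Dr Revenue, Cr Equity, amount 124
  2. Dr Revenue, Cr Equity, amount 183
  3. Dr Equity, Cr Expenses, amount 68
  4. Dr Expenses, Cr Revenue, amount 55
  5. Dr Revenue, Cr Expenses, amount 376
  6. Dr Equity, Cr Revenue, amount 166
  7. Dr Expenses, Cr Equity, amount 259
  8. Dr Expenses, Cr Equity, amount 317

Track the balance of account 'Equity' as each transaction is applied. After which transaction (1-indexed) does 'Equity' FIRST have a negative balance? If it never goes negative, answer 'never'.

After txn 1: Equity=-124

Answer: 1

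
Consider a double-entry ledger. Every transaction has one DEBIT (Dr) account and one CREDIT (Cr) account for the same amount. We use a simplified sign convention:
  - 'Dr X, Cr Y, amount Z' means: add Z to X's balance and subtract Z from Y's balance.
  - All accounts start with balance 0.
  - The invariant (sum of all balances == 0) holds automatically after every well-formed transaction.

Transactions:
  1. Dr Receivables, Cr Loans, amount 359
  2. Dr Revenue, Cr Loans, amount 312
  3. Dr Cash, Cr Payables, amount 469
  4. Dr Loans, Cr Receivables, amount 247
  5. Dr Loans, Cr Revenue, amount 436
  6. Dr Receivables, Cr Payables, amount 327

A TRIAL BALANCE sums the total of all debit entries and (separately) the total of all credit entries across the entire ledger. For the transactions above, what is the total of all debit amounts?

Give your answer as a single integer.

Answer: 2150

Derivation:
Txn 1: debit+=359
Txn 2: debit+=312
Txn 3: debit+=469
Txn 4: debit+=247
Txn 5: debit+=436
Txn 6: debit+=327
Total debits = 2150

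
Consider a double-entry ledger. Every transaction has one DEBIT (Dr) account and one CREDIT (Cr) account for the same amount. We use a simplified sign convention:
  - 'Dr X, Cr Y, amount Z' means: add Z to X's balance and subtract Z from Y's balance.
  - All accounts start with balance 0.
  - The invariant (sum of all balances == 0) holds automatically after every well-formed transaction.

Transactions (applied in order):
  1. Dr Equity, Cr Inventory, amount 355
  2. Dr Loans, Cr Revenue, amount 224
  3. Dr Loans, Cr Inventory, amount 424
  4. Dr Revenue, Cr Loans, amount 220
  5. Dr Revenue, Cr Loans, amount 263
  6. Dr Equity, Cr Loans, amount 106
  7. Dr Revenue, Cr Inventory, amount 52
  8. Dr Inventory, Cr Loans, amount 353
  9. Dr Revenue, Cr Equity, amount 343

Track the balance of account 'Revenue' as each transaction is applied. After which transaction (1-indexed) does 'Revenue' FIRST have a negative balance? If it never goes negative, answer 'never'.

Answer: 2

Derivation:
After txn 1: Revenue=0
After txn 2: Revenue=-224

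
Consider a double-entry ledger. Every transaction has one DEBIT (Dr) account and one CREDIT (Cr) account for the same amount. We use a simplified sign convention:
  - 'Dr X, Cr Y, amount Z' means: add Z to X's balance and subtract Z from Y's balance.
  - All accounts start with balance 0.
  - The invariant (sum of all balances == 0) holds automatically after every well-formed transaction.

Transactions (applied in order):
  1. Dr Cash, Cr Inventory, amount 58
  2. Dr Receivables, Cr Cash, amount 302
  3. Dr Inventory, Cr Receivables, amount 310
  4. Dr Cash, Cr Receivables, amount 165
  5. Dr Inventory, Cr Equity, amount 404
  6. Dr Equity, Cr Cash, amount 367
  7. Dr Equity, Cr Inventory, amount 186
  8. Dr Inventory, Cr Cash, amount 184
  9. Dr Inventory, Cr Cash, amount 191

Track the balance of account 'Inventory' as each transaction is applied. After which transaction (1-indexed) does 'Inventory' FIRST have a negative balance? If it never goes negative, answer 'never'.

After txn 1: Inventory=-58

Answer: 1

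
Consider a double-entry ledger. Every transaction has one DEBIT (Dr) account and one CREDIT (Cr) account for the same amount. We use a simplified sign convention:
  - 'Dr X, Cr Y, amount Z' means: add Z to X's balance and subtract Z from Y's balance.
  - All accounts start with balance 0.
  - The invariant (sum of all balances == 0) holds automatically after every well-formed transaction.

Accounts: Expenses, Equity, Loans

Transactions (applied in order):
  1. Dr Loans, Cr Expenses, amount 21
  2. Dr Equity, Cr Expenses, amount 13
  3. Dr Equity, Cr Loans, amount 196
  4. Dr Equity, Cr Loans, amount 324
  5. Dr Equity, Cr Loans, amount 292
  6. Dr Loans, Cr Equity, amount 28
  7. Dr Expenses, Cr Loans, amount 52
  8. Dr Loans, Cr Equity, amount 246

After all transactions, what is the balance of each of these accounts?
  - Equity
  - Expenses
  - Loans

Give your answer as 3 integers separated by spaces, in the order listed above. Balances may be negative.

After txn 1 (Dr Loans, Cr Expenses, amount 21): Expenses=-21 Loans=21
After txn 2 (Dr Equity, Cr Expenses, amount 13): Equity=13 Expenses=-34 Loans=21
After txn 3 (Dr Equity, Cr Loans, amount 196): Equity=209 Expenses=-34 Loans=-175
After txn 4 (Dr Equity, Cr Loans, amount 324): Equity=533 Expenses=-34 Loans=-499
After txn 5 (Dr Equity, Cr Loans, amount 292): Equity=825 Expenses=-34 Loans=-791
After txn 6 (Dr Loans, Cr Equity, amount 28): Equity=797 Expenses=-34 Loans=-763
After txn 7 (Dr Expenses, Cr Loans, amount 52): Equity=797 Expenses=18 Loans=-815
After txn 8 (Dr Loans, Cr Equity, amount 246): Equity=551 Expenses=18 Loans=-569

Answer: 551 18 -569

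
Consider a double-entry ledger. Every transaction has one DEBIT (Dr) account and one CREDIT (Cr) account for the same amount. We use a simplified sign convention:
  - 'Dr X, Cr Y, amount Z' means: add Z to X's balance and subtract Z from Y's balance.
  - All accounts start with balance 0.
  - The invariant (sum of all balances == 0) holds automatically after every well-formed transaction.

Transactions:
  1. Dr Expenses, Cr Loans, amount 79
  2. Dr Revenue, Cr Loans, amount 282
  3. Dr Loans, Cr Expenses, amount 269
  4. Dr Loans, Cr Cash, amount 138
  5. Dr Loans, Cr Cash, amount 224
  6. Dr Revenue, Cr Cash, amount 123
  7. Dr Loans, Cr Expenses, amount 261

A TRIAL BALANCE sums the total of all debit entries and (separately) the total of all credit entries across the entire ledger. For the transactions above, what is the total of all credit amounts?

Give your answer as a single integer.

Txn 1: credit+=79
Txn 2: credit+=282
Txn 3: credit+=269
Txn 4: credit+=138
Txn 5: credit+=224
Txn 6: credit+=123
Txn 7: credit+=261
Total credits = 1376

Answer: 1376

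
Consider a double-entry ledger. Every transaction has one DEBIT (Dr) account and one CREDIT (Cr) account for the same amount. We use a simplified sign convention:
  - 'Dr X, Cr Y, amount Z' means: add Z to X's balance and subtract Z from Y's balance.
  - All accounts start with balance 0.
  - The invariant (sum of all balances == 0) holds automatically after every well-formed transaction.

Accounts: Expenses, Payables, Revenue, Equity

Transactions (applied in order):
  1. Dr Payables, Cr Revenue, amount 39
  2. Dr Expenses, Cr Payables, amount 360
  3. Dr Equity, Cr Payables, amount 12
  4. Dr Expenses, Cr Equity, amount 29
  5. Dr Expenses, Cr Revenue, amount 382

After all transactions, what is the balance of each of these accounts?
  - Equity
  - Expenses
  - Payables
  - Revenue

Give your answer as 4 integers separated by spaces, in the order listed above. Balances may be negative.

After txn 1 (Dr Payables, Cr Revenue, amount 39): Payables=39 Revenue=-39
After txn 2 (Dr Expenses, Cr Payables, amount 360): Expenses=360 Payables=-321 Revenue=-39
After txn 3 (Dr Equity, Cr Payables, amount 12): Equity=12 Expenses=360 Payables=-333 Revenue=-39
After txn 4 (Dr Expenses, Cr Equity, amount 29): Equity=-17 Expenses=389 Payables=-333 Revenue=-39
After txn 5 (Dr Expenses, Cr Revenue, amount 382): Equity=-17 Expenses=771 Payables=-333 Revenue=-421

Answer: -17 771 -333 -421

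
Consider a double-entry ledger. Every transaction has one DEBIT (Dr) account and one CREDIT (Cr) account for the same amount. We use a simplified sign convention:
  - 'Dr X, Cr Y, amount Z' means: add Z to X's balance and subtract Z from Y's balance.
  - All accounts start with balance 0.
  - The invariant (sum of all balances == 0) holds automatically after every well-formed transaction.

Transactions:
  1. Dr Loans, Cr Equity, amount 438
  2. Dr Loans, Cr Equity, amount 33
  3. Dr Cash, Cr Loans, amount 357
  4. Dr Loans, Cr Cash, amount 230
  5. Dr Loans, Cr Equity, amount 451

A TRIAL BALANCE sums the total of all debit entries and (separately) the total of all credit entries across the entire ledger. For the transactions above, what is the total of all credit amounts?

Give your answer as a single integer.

Txn 1: credit+=438
Txn 2: credit+=33
Txn 3: credit+=357
Txn 4: credit+=230
Txn 5: credit+=451
Total credits = 1509

Answer: 1509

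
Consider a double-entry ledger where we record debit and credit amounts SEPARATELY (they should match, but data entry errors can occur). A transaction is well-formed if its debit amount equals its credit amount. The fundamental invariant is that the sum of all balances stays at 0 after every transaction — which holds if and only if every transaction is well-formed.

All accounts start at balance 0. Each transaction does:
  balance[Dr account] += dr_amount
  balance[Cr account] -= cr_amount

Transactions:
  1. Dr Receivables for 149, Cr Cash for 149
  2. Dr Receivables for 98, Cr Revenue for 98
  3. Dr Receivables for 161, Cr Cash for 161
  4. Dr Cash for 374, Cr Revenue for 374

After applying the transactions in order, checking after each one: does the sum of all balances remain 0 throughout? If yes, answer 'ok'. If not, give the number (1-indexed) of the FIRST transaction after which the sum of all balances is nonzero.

After txn 1: dr=149 cr=149 sum_balances=0
After txn 2: dr=98 cr=98 sum_balances=0
After txn 3: dr=161 cr=161 sum_balances=0
After txn 4: dr=374 cr=374 sum_balances=0

Answer: ok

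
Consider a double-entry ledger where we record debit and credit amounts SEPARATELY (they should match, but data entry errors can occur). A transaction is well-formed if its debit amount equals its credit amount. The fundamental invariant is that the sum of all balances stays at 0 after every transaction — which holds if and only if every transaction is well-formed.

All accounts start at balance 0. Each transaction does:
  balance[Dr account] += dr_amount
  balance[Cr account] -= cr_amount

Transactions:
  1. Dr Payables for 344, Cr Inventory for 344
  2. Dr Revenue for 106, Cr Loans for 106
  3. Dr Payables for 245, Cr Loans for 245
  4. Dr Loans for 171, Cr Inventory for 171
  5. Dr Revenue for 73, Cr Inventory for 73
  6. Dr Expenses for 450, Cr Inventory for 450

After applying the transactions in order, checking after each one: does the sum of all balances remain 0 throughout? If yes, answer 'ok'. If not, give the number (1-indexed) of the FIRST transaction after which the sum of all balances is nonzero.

Answer: ok

Derivation:
After txn 1: dr=344 cr=344 sum_balances=0
After txn 2: dr=106 cr=106 sum_balances=0
After txn 3: dr=245 cr=245 sum_balances=0
After txn 4: dr=171 cr=171 sum_balances=0
After txn 5: dr=73 cr=73 sum_balances=0
After txn 6: dr=450 cr=450 sum_balances=0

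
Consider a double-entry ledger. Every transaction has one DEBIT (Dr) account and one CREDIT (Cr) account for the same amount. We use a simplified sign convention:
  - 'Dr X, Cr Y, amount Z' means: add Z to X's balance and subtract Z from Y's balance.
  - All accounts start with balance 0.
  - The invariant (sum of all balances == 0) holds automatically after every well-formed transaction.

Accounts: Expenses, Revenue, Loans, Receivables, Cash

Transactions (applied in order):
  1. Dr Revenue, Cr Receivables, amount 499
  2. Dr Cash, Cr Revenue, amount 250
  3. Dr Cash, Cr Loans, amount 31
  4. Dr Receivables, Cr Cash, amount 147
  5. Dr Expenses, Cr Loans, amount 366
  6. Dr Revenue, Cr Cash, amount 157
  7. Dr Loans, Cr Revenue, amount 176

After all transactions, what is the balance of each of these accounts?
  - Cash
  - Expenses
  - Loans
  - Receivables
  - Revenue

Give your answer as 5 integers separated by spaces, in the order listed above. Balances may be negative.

Answer: -23 366 -221 -352 230

Derivation:
After txn 1 (Dr Revenue, Cr Receivables, amount 499): Receivables=-499 Revenue=499
After txn 2 (Dr Cash, Cr Revenue, amount 250): Cash=250 Receivables=-499 Revenue=249
After txn 3 (Dr Cash, Cr Loans, amount 31): Cash=281 Loans=-31 Receivables=-499 Revenue=249
After txn 4 (Dr Receivables, Cr Cash, amount 147): Cash=134 Loans=-31 Receivables=-352 Revenue=249
After txn 5 (Dr Expenses, Cr Loans, amount 366): Cash=134 Expenses=366 Loans=-397 Receivables=-352 Revenue=249
After txn 6 (Dr Revenue, Cr Cash, amount 157): Cash=-23 Expenses=366 Loans=-397 Receivables=-352 Revenue=406
After txn 7 (Dr Loans, Cr Revenue, amount 176): Cash=-23 Expenses=366 Loans=-221 Receivables=-352 Revenue=230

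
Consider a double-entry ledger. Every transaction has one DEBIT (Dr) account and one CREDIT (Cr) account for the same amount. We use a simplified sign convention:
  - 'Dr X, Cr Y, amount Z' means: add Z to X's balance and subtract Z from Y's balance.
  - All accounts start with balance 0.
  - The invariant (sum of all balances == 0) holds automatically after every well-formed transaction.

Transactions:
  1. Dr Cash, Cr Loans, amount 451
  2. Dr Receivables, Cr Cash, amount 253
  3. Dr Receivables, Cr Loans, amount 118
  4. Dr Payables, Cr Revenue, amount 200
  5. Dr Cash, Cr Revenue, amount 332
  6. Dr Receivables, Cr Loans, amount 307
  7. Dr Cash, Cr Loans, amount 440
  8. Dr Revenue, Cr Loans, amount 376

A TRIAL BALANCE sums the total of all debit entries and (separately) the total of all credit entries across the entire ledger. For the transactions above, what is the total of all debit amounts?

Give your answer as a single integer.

Txn 1: debit+=451
Txn 2: debit+=253
Txn 3: debit+=118
Txn 4: debit+=200
Txn 5: debit+=332
Txn 6: debit+=307
Txn 7: debit+=440
Txn 8: debit+=376
Total debits = 2477

Answer: 2477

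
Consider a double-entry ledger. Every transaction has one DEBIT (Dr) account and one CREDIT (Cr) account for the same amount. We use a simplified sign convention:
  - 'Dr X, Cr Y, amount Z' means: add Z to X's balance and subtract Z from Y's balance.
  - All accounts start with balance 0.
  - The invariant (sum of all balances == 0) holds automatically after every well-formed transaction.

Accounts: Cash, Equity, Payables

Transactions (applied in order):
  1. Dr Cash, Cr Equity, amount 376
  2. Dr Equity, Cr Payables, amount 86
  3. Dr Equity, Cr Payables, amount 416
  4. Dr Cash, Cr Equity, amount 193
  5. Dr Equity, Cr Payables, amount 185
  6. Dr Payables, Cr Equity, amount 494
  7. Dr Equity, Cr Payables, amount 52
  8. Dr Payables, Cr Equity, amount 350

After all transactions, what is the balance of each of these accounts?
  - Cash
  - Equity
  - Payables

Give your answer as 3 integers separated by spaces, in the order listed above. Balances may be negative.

After txn 1 (Dr Cash, Cr Equity, amount 376): Cash=376 Equity=-376
After txn 2 (Dr Equity, Cr Payables, amount 86): Cash=376 Equity=-290 Payables=-86
After txn 3 (Dr Equity, Cr Payables, amount 416): Cash=376 Equity=126 Payables=-502
After txn 4 (Dr Cash, Cr Equity, amount 193): Cash=569 Equity=-67 Payables=-502
After txn 5 (Dr Equity, Cr Payables, amount 185): Cash=569 Equity=118 Payables=-687
After txn 6 (Dr Payables, Cr Equity, amount 494): Cash=569 Equity=-376 Payables=-193
After txn 7 (Dr Equity, Cr Payables, amount 52): Cash=569 Equity=-324 Payables=-245
After txn 8 (Dr Payables, Cr Equity, amount 350): Cash=569 Equity=-674 Payables=105

Answer: 569 -674 105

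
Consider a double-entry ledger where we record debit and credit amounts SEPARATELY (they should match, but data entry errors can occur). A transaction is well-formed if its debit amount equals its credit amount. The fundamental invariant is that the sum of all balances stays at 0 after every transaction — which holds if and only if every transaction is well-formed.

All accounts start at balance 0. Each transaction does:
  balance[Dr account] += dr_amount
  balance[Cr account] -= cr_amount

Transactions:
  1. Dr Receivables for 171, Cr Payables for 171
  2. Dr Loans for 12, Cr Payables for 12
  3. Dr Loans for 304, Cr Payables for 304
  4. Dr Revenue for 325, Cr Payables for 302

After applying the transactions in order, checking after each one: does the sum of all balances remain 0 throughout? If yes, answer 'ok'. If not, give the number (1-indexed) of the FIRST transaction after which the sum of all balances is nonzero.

After txn 1: dr=171 cr=171 sum_balances=0
After txn 2: dr=12 cr=12 sum_balances=0
After txn 3: dr=304 cr=304 sum_balances=0
After txn 4: dr=325 cr=302 sum_balances=23

Answer: 4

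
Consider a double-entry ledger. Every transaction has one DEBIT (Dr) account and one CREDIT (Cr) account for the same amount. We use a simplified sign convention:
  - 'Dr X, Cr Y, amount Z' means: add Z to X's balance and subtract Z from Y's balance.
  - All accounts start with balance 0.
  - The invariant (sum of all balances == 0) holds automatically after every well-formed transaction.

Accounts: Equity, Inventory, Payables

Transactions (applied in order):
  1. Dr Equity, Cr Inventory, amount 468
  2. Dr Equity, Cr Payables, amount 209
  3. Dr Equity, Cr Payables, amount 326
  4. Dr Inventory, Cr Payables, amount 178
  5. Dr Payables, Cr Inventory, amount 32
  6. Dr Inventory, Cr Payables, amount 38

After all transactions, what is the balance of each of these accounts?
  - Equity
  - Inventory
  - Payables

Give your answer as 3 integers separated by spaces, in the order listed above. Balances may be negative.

After txn 1 (Dr Equity, Cr Inventory, amount 468): Equity=468 Inventory=-468
After txn 2 (Dr Equity, Cr Payables, amount 209): Equity=677 Inventory=-468 Payables=-209
After txn 3 (Dr Equity, Cr Payables, amount 326): Equity=1003 Inventory=-468 Payables=-535
After txn 4 (Dr Inventory, Cr Payables, amount 178): Equity=1003 Inventory=-290 Payables=-713
After txn 5 (Dr Payables, Cr Inventory, amount 32): Equity=1003 Inventory=-322 Payables=-681
After txn 6 (Dr Inventory, Cr Payables, amount 38): Equity=1003 Inventory=-284 Payables=-719

Answer: 1003 -284 -719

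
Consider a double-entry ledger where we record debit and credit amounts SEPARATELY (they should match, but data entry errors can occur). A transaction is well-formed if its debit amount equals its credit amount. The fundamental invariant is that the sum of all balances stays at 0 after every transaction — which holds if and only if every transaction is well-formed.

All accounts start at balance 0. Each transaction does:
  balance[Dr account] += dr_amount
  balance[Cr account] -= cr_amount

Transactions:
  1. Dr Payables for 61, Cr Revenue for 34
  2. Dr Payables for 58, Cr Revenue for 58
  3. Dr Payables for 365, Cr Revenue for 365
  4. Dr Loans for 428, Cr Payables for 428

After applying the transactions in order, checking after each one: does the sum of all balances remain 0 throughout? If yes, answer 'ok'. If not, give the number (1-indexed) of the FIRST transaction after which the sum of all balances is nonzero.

Answer: 1

Derivation:
After txn 1: dr=61 cr=34 sum_balances=27
After txn 2: dr=58 cr=58 sum_balances=27
After txn 3: dr=365 cr=365 sum_balances=27
After txn 4: dr=428 cr=428 sum_balances=27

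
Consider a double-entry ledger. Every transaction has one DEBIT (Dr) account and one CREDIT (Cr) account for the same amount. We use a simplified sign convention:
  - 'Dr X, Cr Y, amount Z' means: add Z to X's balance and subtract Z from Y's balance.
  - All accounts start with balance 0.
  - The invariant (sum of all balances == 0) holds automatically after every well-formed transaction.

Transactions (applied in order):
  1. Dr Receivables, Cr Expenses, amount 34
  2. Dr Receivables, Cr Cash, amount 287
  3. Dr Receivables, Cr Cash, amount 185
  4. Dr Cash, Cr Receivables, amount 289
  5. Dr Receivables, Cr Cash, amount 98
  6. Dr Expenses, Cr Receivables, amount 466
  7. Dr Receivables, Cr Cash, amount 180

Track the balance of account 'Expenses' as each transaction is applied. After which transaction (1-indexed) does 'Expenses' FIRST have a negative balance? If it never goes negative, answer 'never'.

Answer: 1

Derivation:
After txn 1: Expenses=-34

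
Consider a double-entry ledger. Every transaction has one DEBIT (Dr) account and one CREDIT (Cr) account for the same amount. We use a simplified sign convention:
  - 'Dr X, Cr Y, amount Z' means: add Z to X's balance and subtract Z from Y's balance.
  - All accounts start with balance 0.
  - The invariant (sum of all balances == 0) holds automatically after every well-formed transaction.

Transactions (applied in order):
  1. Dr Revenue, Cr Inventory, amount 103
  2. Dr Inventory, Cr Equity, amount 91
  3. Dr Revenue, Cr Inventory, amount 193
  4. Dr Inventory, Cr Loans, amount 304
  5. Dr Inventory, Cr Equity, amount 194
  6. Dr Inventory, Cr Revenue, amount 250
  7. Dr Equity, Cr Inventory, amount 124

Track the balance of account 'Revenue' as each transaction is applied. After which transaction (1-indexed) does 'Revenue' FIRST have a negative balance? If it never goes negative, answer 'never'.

After txn 1: Revenue=103
After txn 2: Revenue=103
After txn 3: Revenue=296
After txn 4: Revenue=296
After txn 5: Revenue=296
After txn 6: Revenue=46
After txn 7: Revenue=46

Answer: never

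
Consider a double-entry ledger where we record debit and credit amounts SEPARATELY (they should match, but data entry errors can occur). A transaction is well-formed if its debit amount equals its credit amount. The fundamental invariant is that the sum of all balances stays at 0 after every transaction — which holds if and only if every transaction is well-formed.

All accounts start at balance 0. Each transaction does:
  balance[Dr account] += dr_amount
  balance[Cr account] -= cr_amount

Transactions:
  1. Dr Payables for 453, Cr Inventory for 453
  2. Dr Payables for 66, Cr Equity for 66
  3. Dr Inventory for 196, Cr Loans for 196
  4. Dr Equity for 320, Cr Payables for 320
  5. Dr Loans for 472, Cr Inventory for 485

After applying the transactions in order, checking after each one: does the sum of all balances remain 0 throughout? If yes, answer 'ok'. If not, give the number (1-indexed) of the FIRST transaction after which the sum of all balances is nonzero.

Answer: 5

Derivation:
After txn 1: dr=453 cr=453 sum_balances=0
After txn 2: dr=66 cr=66 sum_balances=0
After txn 3: dr=196 cr=196 sum_balances=0
After txn 4: dr=320 cr=320 sum_balances=0
After txn 5: dr=472 cr=485 sum_balances=-13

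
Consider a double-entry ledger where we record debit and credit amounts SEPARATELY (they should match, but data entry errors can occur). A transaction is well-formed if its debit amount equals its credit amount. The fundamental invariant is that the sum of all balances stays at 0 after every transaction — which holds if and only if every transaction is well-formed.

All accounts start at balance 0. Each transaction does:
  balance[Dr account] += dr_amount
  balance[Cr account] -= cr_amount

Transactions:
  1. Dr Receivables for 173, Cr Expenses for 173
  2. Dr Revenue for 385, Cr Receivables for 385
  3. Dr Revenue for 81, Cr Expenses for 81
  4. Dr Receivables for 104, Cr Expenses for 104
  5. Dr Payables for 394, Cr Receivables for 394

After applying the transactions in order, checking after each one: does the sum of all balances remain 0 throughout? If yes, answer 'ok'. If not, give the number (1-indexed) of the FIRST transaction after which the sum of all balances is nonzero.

After txn 1: dr=173 cr=173 sum_balances=0
After txn 2: dr=385 cr=385 sum_balances=0
After txn 3: dr=81 cr=81 sum_balances=0
After txn 4: dr=104 cr=104 sum_balances=0
After txn 5: dr=394 cr=394 sum_balances=0

Answer: ok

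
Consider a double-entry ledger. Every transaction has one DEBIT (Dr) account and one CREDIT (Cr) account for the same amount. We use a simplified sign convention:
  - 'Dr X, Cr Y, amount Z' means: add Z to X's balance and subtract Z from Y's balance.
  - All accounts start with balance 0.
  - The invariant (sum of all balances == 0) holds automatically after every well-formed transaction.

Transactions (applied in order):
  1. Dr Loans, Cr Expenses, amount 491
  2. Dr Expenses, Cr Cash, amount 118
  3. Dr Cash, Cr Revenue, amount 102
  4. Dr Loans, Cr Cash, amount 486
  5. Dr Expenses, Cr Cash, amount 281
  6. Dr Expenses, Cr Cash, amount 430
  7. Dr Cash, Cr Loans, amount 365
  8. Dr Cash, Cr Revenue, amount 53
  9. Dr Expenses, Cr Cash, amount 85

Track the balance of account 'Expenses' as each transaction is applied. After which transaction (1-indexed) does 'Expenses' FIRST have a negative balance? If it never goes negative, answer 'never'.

Answer: 1

Derivation:
After txn 1: Expenses=-491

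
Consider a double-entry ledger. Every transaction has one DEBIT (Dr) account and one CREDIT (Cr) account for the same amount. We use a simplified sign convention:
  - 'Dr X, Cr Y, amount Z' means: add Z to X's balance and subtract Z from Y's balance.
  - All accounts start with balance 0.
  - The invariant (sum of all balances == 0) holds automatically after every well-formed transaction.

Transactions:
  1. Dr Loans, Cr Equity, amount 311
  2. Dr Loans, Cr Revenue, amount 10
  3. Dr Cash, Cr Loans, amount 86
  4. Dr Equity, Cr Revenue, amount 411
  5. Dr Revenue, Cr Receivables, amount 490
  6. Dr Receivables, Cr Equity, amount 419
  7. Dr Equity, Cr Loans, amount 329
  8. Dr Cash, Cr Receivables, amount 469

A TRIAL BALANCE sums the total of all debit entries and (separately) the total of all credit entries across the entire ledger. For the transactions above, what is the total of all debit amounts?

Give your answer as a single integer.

Answer: 2525

Derivation:
Txn 1: debit+=311
Txn 2: debit+=10
Txn 3: debit+=86
Txn 4: debit+=411
Txn 5: debit+=490
Txn 6: debit+=419
Txn 7: debit+=329
Txn 8: debit+=469
Total debits = 2525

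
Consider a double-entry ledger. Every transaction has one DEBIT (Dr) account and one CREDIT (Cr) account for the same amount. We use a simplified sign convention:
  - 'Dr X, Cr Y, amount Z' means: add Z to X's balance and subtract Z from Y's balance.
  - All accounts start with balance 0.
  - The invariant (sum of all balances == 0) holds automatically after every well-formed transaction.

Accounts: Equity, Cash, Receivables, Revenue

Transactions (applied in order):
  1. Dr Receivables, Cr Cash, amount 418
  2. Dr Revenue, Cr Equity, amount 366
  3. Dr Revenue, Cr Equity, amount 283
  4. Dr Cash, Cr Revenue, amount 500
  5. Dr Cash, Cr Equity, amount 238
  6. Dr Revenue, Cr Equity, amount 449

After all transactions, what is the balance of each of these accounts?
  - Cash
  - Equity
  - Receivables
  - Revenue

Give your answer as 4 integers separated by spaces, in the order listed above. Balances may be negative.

After txn 1 (Dr Receivables, Cr Cash, amount 418): Cash=-418 Receivables=418
After txn 2 (Dr Revenue, Cr Equity, amount 366): Cash=-418 Equity=-366 Receivables=418 Revenue=366
After txn 3 (Dr Revenue, Cr Equity, amount 283): Cash=-418 Equity=-649 Receivables=418 Revenue=649
After txn 4 (Dr Cash, Cr Revenue, amount 500): Cash=82 Equity=-649 Receivables=418 Revenue=149
After txn 5 (Dr Cash, Cr Equity, amount 238): Cash=320 Equity=-887 Receivables=418 Revenue=149
After txn 6 (Dr Revenue, Cr Equity, amount 449): Cash=320 Equity=-1336 Receivables=418 Revenue=598

Answer: 320 -1336 418 598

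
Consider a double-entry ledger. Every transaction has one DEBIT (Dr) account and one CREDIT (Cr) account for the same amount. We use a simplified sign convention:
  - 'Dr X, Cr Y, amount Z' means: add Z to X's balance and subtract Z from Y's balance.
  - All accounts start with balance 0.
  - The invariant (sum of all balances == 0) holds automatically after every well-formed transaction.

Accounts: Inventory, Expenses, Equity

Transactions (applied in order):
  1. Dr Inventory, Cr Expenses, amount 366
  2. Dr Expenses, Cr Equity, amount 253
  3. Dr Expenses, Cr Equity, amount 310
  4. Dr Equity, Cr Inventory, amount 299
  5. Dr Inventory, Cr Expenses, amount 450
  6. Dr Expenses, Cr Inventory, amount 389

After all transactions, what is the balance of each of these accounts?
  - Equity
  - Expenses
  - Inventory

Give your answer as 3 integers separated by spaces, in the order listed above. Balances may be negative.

After txn 1 (Dr Inventory, Cr Expenses, amount 366): Expenses=-366 Inventory=366
After txn 2 (Dr Expenses, Cr Equity, amount 253): Equity=-253 Expenses=-113 Inventory=366
After txn 3 (Dr Expenses, Cr Equity, amount 310): Equity=-563 Expenses=197 Inventory=366
After txn 4 (Dr Equity, Cr Inventory, amount 299): Equity=-264 Expenses=197 Inventory=67
After txn 5 (Dr Inventory, Cr Expenses, amount 450): Equity=-264 Expenses=-253 Inventory=517
After txn 6 (Dr Expenses, Cr Inventory, amount 389): Equity=-264 Expenses=136 Inventory=128

Answer: -264 136 128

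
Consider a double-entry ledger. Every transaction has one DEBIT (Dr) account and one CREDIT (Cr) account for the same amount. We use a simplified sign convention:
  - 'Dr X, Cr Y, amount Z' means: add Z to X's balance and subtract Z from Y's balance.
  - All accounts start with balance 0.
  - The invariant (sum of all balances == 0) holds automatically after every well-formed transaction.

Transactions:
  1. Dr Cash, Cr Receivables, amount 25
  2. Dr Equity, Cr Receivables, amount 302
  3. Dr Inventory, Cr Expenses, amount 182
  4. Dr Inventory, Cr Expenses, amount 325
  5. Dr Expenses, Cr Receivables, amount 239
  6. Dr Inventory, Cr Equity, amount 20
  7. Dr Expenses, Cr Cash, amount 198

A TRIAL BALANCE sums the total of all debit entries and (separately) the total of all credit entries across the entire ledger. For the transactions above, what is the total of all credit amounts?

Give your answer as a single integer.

Txn 1: credit+=25
Txn 2: credit+=302
Txn 3: credit+=182
Txn 4: credit+=325
Txn 5: credit+=239
Txn 6: credit+=20
Txn 7: credit+=198
Total credits = 1291

Answer: 1291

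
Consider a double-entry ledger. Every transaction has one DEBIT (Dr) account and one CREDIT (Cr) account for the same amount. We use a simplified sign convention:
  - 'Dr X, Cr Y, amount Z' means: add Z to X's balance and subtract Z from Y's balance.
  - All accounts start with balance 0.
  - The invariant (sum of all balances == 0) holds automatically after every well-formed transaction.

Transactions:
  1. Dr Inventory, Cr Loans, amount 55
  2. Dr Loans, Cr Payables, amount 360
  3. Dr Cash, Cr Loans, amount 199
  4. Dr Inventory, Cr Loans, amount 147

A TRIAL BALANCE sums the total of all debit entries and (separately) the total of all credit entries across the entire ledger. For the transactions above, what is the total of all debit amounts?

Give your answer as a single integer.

Answer: 761

Derivation:
Txn 1: debit+=55
Txn 2: debit+=360
Txn 3: debit+=199
Txn 4: debit+=147
Total debits = 761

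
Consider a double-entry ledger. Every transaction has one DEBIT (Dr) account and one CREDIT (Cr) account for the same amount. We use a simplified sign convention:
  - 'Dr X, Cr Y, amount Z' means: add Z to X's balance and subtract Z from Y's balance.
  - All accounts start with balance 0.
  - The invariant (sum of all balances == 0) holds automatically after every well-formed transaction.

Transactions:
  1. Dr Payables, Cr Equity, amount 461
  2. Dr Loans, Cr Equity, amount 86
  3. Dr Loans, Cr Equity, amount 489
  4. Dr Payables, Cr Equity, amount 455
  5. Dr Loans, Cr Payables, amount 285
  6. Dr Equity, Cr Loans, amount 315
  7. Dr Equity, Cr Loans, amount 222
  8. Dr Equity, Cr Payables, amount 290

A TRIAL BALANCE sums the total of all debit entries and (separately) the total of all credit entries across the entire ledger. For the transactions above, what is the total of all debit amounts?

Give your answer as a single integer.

Answer: 2603

Derivation:
Txn 1: debit+=461
Txn 2: debit+=86
Txn 3: debit+=489
Txn 4: debit+=455
Txn 5: debit+=285
Txn 6: debit+=315
Txn 7: debit+=222
Txn 8: debit+=290
Total debits = 2603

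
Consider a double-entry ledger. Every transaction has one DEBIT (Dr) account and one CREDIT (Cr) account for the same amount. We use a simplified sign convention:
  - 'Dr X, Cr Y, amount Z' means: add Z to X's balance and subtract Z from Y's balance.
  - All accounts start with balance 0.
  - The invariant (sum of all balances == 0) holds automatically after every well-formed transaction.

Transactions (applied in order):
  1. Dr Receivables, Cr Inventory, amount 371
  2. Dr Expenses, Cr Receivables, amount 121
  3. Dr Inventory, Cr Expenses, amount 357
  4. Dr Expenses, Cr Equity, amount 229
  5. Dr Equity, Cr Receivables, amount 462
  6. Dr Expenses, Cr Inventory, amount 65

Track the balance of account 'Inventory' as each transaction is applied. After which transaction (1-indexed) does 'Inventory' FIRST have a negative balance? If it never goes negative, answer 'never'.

After txn 1: Inventory=-371

Answer: 1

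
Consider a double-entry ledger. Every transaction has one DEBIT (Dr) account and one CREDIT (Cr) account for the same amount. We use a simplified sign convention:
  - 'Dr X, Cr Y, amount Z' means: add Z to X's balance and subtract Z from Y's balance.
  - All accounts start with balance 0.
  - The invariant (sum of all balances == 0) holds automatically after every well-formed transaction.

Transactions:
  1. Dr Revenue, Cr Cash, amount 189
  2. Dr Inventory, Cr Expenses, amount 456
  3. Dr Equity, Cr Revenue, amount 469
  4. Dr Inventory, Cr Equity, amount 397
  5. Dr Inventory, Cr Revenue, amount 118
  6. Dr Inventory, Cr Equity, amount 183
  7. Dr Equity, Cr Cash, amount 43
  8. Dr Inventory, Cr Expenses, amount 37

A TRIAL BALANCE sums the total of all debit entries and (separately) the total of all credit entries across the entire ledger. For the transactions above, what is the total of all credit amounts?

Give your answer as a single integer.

Txn 1: credit+=189
Txn 2: credit+=456
Txn 3: credit+=469
Txn 4: credit+=397
Txn 5: credit+=118
Txn 6: credit+=183
Txn 7: credit+=43
Txn 8: credit+=37
Total credits = 1892

Answer: 1892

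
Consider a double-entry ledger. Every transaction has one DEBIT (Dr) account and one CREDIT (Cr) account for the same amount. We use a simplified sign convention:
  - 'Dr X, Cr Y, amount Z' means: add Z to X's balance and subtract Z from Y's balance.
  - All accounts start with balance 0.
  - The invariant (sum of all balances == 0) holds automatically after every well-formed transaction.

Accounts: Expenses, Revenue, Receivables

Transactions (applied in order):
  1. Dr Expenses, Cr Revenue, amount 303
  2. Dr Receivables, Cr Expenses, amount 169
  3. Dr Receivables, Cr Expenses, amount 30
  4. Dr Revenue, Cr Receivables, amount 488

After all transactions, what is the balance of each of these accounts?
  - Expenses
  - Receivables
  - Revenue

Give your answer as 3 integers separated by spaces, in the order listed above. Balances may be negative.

After txn 1 (Dr Expenses, Cr Revenue, amount 303): Expenses=303 Revenue=-303
After txn 2 (Dr Receivables, Cr Expenses, amount 169): Expenses=134 Receivables=169 Revenue=-303
After txn 3 (Dr Receivables, Cr Expenses, amount 30): Expenses=104 Receivables=199 Revenue=-303
After txn 4 (Dr Revenue, Cr Receivables, amount 488): Expenses=104 Receivables=-289 Revenue=185

Answer: 104 -289 185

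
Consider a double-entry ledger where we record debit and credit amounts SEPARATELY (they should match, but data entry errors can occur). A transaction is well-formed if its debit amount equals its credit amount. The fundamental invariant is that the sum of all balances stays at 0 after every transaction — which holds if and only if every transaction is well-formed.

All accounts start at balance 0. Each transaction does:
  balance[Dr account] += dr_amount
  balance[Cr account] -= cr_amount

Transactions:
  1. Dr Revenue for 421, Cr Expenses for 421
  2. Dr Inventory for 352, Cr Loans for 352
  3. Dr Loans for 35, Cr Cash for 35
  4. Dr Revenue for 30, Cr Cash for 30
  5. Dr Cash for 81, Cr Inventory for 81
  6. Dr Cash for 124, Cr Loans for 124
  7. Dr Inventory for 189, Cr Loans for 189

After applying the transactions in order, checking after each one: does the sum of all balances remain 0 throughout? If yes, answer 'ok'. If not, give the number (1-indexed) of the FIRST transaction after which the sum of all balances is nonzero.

After txn 1: dr=421 cr=421 sum_balances=0
After txn 2: dr=352 cr=352 sum_balances=0
After txn 3: dr=35 cr=35 sum_balances=0
After txn 4: dr=30 cr=30 sum_balances=0
After txn 5: dr=81 cr=81 sum_balances=0
After txn 6: dr=124 cr=124 sum_balances=0
After txn 7: dr=189 cr=189 sum_balances=0

Answer: ok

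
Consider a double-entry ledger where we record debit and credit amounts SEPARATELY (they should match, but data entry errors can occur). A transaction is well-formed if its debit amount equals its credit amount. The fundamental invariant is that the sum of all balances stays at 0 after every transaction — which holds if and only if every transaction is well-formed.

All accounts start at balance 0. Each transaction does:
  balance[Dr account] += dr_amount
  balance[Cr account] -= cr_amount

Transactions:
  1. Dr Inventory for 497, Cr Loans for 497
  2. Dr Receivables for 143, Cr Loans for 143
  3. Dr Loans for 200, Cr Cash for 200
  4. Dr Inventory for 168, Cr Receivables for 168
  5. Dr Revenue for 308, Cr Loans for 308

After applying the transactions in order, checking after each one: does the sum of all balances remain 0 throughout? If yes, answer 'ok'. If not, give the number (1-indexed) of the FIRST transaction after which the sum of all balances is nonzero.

Answer: ok

Derivation:
After txn 1: dr=497 cr=497 sum_balances=0
After txn 2: dr=143 cr=143 sum_balances=0
After txn 3: dr=200 cr=200 sum_balances=0
After txn 4: dr=168 cr=168 sum_balances=0
After txn 5: dr=308 cr=308 sum_balances=0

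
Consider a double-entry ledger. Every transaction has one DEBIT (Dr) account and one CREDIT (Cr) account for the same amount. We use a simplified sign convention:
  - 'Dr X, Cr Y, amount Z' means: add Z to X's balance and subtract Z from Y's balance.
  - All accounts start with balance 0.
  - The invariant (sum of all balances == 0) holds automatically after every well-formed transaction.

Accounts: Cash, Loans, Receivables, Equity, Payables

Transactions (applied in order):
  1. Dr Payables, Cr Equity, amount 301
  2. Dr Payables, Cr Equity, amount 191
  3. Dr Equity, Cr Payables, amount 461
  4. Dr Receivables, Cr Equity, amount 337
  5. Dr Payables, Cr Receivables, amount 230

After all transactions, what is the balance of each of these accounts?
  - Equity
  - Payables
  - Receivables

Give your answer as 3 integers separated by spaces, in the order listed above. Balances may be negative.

Answer: -368 261 107

Derivation:
After txn 1 (Dr Payables, Cr Equity, amount 301): Equity=-301 Payables=301
After txn 2 (Dr Payables, Cr Equity, amount 191): Equity=-492 Payables=492
After txn 3 (Dr Equity, Cr Payables, amount 461): Equity=-31 Payables=31
After txn 4 (Dr Receivables, Cr Equity, amount 337): Equity=-368 Payables=31 Receivables=337
After txn 5 (Dr Payables, Cr Receivables, amount 230): Equity=-368 Payables=261 Receivables=107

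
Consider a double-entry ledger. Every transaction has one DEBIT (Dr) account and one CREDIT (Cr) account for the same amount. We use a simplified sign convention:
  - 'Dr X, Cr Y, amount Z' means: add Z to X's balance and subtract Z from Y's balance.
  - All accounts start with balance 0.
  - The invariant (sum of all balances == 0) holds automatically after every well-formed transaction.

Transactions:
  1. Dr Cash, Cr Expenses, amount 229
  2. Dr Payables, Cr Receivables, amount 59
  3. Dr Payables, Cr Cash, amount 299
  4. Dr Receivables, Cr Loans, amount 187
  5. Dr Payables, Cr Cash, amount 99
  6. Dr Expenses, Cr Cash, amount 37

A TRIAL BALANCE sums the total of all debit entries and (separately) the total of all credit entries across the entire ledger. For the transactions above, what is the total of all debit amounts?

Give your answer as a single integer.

Answer: 910

Derivation:
Txn 1: debit+=229
Txn 2: debit+=59
Txn 3: debit+=299
Txn 4: debit+=187
Txn 5: debit+=99
Txn 6: debit+=37
Total debits = 910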